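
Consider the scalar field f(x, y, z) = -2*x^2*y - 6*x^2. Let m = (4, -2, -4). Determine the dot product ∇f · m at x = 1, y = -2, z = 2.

-12

∂f/∂x = -4*x*y - 12*x
∂f/∂y = -2*x^2
∂f/∂z = 0
∇f at (1, -2, 2) = (-4, -2, 0)
∇f · m = (-4)(4) + (-2)(-2) + (0)(-4) = -12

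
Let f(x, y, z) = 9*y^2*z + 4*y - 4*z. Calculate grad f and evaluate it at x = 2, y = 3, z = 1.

∂f/∂x = 0
∂f/∂y = 18*y*z + 4
∂f/∂z = 9*y^2 - 4
∇f = (0, 18*y*z + 4, 9*y^2 - 4)
At (2, 3, 1): (0, 58, 77).

(0, 58, 77)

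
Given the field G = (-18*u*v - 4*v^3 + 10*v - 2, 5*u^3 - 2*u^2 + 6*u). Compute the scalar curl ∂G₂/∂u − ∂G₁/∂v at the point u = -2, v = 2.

76

∂G₂/∂u = 15*u^2 - 4*u + 6
∂G₁/∂v = -18*u - 12*v^2 + 10
Scalar curl = 15*u^2 + 14*u + 12*v^2 - 4
At (-2, 2): 76.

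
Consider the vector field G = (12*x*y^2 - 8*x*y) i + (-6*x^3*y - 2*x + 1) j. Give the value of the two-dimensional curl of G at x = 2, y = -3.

374

∂G₂/∂x = -18*x^2*y - 2
∂G₁/∂y = 24*x*y - 8*x
Scalar curl = -18*x^2*y - 24*x*y + 8*x - 2
At (2, -3): 374.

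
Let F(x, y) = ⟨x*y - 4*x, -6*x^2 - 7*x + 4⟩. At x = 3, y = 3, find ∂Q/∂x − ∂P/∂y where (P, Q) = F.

∂F₂/∂x = -12*x - 7
∂F₁/∂y = x
Scalar curl = -13*x - 7
At (3, 3): -46.

-46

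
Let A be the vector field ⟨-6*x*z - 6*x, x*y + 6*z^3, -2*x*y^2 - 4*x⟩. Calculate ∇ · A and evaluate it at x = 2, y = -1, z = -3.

∂A₁/∂x = -6*z - 6
∂A₂/∂y = x
∂A₃/∂z = 0
∇·A = x - 6*z - 6
At (2, -1, -3): 14.

14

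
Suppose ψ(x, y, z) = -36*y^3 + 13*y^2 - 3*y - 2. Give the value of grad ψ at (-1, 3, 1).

∂ψ/∂x = 0
∂ψ/∂y = -108*y^2 + 26*y - 3
∂ψ/∂z = 0
∇ψ = (0, -108*y^2 + 26*y - 3, 0)
At (-1, 3, 1): (0, -897, 0).

(0, -897, 0)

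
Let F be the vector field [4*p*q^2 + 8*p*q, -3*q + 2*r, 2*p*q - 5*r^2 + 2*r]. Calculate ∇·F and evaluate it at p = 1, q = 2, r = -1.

41

∂F₁/∂p = 4*q^2 + 8*q
∂F₂/∂q = -3
∂F₃/∂r = -10*r + 2
∇·F = 4*q^2 + 8*q - 10*r - 1
At (1, 2, -1): 41.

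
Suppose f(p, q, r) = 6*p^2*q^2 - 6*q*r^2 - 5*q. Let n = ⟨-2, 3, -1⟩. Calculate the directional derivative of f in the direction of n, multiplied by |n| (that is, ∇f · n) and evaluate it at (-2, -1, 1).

∂f/∂p = 12*p*q^2
∂f/∂q = 12*p^2*q - 6*r^2 - 5
∂f/∂r = -12*q*r
∇f at (-2, -1, 1) = (-24, -59, 12)
∇f · n = (-24)(-2) + (-59)(3) + (12)(-1) = -141

-141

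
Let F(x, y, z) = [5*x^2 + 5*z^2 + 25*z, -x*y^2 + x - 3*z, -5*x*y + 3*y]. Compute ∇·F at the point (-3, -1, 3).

∂F₁/∂x = 10*x
∂F₂/∂y = -2*x*y
∂F₃/∂z = 0
∇·F = -2*x*y + 10*x
At (-3, -1, 3): -36.

-36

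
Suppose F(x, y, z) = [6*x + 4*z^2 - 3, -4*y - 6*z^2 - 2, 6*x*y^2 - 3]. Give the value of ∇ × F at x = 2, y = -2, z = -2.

(∇×F)₁ = ∂F₃/∂y − ∂F₂/∂z = 12*x*y + 12*z
(∇×F)₂ = ∂F₁/∂z − ∂F₃/∂x = -6*y^2 + 8*z
(∇×F)₃ = ∂F₂/∂x − ∂F₁/∂y = 0
∇×F = (12*x*y + 12*z, -6*y^2 + 8*z, 0)
At (2, -2, -2): (-72, -40, 0).

(-72, -40, 0)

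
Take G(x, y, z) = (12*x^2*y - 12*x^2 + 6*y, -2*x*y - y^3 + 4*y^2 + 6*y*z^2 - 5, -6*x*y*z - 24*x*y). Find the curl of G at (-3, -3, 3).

(234, -126, -108)

(∇×G)₁ = ∂G₃/∂y − ∂G₂/∂z = -6*x*z - 24*x - 12*y*z
(∇×G)₂ = ∂G₁/∂z − ∂G₃/∂x = 6*y*z + 24*y
(∇×G)₃ = ∂G₂/∂x − ∂G₁/∂y = -12*x^2 - 2*y - 6
∇×G = (-6*x*z - 24*x - 12*y*z, 6*y*z + 24*y, -12*x^2 - 2*y - 6)
At (-3, -3, 3): (234, -126, -108).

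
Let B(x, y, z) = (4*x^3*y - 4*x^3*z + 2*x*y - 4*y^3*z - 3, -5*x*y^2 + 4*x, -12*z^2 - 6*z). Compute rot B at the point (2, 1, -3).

(0, -36, -73)

(∇×B)₁ = ∂B₃/∂y − ∂B₂/∂z = 0
(∇×B)₂ = ∂B₁/∂z − ∂B₃/∂x = -4*x^3 - 4*y^3
(∇×B)₃ = ∂B₂/∂x − ∂B₁/∂y = -4*x^3 - 2*x + 12*y^2*z - 5*y^2 + 4
∇×B = (0, -4*x^3 - 4*y^3, -4*x^3 - 2*x + 12*y^2*z - 5*y^2 + 4)
At (2, 1, -3): (0, -36, -73).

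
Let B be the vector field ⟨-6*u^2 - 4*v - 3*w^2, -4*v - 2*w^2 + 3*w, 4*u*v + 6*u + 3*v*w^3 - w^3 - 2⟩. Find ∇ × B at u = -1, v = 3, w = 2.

(25, -30, 4)

(∇×B)₁ = ∂B₃/∂v − ∂B₂/∂w = 4*u + 3*w^3 + 4*w - 3
(∇×B)₂ = ∂B₁/∂w − ∂B₃/∂u = -4*v - 6*w - 6
(∇×B)₃ = ∂B₂/∂u − ∂B₁/∂v = 4
∇×B = (4*u + 3*w^3 + 4*w - 3, -4*v - 6*w - 6, 4)
At (-1, 3, 2): (25, -30, 4).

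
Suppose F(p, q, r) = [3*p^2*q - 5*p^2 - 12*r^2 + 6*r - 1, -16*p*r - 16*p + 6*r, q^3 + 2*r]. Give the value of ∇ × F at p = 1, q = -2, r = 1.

(22, -18, -35)

(∇×F)₁ = ∂F₃/∂q − ∂F₂/∂r = 16*p + 3*q^2 - 6
(∇×F)₂ = ∂F₁/∂r − ∂F₃/∂p = -24*r + 6
(∇×F)₃ = ∂F₂/∂p − ∂F₁/∂q = -3*p^2 - 16*r - 16
∇×F = (16*p + 3*q^2 - 6, -24*r + 6, -3*p^2 - 16*r - 16)
At (1, -2, 1): (22, -18, -35).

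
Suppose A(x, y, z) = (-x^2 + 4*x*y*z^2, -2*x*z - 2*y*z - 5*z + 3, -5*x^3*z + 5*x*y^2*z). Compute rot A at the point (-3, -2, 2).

(∇×A)₁ = ∂A₃/∂y − ∂A₂/∂z = 10*x*y*z + 2*x + 2*y + 5
(∇×A)₂ = ∂A₁/∂z − ∂A₃/∂x = 15*x^2*z + 8*x*y*z - 5*y^2*z
(∇×A)₃ = ∂A₂/∂x − ∂A₁/∂y = -4*x*z^2 - 2*z
∇×A = (10*x*y*z + 2*x + 2*y + 5, 15*x^2*z + 8*x*y*z - 5*y^2*z, -4*x*z^2 - 2*z)
At (-3, -2, 2): (115, 326, 44).

(115, 326, 44)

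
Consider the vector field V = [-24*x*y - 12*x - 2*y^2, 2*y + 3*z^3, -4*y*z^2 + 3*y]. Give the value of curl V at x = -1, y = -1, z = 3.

(-114, 0, -28)

(∇×V)₁ = ∂V₃/∂y − ∂V₂/∂z = -13*z^2 + 3
(∇×V)₂ = ∂V₁/∂z − ∂V₃/∂x = 0
(∇×V)₃ = ∂V₂/∂x − ∂V₁/∂y = 24*x + 4*y
∇×V = (-13*z^2 + 3, 0, 24*x + 4*y)
At (-1, -1, 3): (-114, 0, -28).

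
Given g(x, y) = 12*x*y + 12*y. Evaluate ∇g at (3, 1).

∂g/∂x = 12*y
∂g/∂y = 12*x + 12
∇g = (12*y, 12*x + 12)
At (3, 1): (12, 48).

(12, 48)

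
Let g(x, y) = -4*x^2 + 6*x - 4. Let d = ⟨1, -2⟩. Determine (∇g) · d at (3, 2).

-18

∂g/∂x = -8*x + 6
∂g/∂y = 0
∇g at (3, 2) = (-18, 0)
∇g · d = (-18)(1) + (0)(-2) = -18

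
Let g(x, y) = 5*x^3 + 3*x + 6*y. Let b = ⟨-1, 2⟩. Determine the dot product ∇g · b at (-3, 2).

∂g/∂x = 15*x^2 + 3
∂g/∂y = 6
∇g at (-3, 2) = (138, 6)
∇g · b = (138)(-1) + (6)(2) = -126

-126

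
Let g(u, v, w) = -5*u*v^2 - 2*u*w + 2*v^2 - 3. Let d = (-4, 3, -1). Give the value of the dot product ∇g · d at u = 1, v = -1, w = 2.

∂g/∂u = -5*v^2 - 2*w
∂g/∂v = -10*u*v + 4*v
∂g/∂w = -2*u
∇g at (1, -1, 2) = (-9, 6, -2)
∇g · d = (-9)(-4) + (6)(3) + (-2)(-1) = 56

56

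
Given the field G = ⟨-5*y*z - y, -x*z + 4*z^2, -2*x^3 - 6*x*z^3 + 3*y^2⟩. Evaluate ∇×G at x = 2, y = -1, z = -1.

(∇×G)₁ = ∂G₃/∂y − ∂G₂/∂z = x + 6*y - 8*z
(∇×G)₂ = ∂G₁/∂z − ∂G₃/∂x = 6*x^2 - 5*y + 6*z^3
(∇×G)₃ = ∂G₂/∂x − ∂G₁/∂y = 4*z + 1
∇×G = (x + 6*y - 8*z, 6*x^2 - 5*y + 6*z^3, 4*z + 1)
At (2, -1, -1): (4, 23, -3).

(4, 23, -3)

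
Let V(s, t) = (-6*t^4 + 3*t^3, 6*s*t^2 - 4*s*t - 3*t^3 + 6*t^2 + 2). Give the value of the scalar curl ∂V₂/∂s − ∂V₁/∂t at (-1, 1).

∂V₂/∂s = 6*t^2 - 4*t
∂V₁/∂t = -24*t^3 + 9*t^2
Scalar curl = 24*t^3 - 3*t^2 - 4*t
At (-1, 1): 17.

17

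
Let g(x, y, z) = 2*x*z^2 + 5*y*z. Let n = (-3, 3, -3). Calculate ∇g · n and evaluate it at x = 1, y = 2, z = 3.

-75

∂g/∂x = 2*z^2
∂g/∂y = 5*z
∂g/∂z = 4*x*z + 5*y
∇g at (1, 2, 3) = (18, 15, 22)
∇g · n = (18)(-3) + (15)(3) + (22)(-3) = -75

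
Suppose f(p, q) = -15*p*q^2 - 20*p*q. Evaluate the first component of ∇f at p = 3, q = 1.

(∇f)_1 = ∂f/∂p = -15*q^2 - 20*q
At (3, 1): -35.

-35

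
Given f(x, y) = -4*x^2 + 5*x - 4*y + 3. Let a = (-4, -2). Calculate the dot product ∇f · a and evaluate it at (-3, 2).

-108

∂f/∂x = -8*x + 5
∂f/∂y = -4
∇f at (-3, 2) = (29, -4)
∇f · a = (29)(-4) + (-4)(-2) = -108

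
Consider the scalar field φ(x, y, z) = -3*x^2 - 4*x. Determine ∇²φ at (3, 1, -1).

-6

∂²φ/∂x² = -6
∂²φ/∂y² = 0
∂²φ/∂z² = 0
∇²φ = -6
At (3, 1, -1): -6.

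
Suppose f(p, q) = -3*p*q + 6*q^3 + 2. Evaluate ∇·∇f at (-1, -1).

-36

∂²f/∂p² = 0
∂²f/∂q² = 36*q
∇²f = 36*q
At (-1, -1): -36.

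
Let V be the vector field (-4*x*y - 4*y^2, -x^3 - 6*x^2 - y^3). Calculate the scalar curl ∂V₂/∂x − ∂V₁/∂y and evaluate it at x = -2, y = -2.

-12

∂V₂/∂x = -3*x^2 - 12*x
∂V₁/∂y = -4*x - 8*y
Scalar curl = -3*x^2 - 8*x + 8*y
At (-2, -2): -12.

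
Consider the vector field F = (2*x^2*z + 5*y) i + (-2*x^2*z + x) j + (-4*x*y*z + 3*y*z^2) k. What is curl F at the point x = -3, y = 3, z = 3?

(81, 54, 32)

(∇×F)₁ = ∂F₃/∂y − ∂F₂/∂z = 2*x^2 - 4*x*z + 3*z^2
(∇×F)₂ = ∂F₁/∂z − ∂F₃/∂x = 2*x^2 + 4*y*z
(∇×F)₃ = ∂F₂/∂x − ∂F₁/∂y = -4*x*z - 4
∇×F = (2*x^2 - 4*x*z + 3*z^2, 2*x^2 + 4*y*z, -4*x*z - 4)
At (-3, 3, 3): (81, 54, 32).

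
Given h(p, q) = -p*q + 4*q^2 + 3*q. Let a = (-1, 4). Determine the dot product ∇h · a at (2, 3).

103

∂h/∂p = -q
∂h/∂q = -p + 8*q + 3
∇h at (2, 3) = (-3, 25)
∇h · a = (-3)(-1) + (25)(4) = 103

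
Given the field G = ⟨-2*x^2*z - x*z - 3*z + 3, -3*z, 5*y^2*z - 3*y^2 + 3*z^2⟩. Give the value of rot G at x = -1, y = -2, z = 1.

(∇×G)₁ = ∂G₃/∂y − ∂G₂/∂z = 10*y*z - 6*y + 3
(∇×G)₂ = ∂G₁/∂z − ∂G₃/∂x = -2*x^2 - x - 3
(∇×G)₃ = ∂G₂/∂x − ∂G₁/∂y = 0
∇×G = (10*y*z - 6*y + 3, -2*x^2 - x - 3, 0)
At (-1, -2, 1): (-5, -4, 0).

(-5, -4, 0)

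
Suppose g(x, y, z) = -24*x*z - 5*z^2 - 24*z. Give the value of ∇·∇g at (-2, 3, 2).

∂²g/∂x² = 0
∂²g/∂y² = 0
∂²g/∂z² = -10
∇²g = -10
At (-2, 3, 2): -10.

-10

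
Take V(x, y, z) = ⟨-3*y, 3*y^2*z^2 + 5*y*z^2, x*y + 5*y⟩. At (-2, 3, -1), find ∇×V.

(87, -3, 3)

(∇×V)₁ = ∂V₃/∂y − ∂V₂/∂z = x - 6*y^2*z - 10*y*z + 5
(∇×V)₂ = ∂V₁/∂z − ∂V₃/∂x = -y
(∇×V)₃ = ∂V₂/∂x − ∂V₁/∂y = 3
∇×V = (x - 6*y^2*z - 10*y*z + 5, -y, 3)
At (-2, 3, -1): (87, -3, 3).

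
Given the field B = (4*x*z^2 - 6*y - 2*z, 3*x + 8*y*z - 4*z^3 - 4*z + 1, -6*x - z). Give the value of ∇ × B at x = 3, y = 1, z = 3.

(∇×B)₁ = ∂B₃/∂y − ∂B₂/∂z = -8*y + 12*z^2 + 4
(∇×B)₂ = ∂B₁/∂z − ∂B₃/∂x = 8*x*z + 4
(∇×B)₃ = ∂B₂/∂x − ∂B₁/∂y = 9
∇×B = (-8*y + 12*z^2 + 4, 8*x*z + 4, 9)
At (3, 1, 3): (104, 76, 9).

(104, 76, 9)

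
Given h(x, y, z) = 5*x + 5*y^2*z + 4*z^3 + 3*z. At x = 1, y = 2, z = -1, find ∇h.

(5, -20, 35)

∂h/∂x = 5
∂h/∂y = 10*y*z
∂h/∂z = 5*y^2 + 12*z^2 + 3
∇h = (5, 10*y*z, 5*y^2 + 12*z^2 + 3)
At (1, 2, -1): (5, -20, 35).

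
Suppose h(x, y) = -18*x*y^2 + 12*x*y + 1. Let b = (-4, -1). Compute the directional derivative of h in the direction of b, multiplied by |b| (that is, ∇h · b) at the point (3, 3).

792

∂h/∂x = -18*y^2 + 12*y
∂h/∂y = -36*x*y + 12*x
∇h at (3, 3) = (-126, -288)
∇h · b = (-126)(-4) + (-288)(-1) = 792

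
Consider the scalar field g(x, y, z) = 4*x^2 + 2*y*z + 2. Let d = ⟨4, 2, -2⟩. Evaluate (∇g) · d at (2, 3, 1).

∂g/∂x = 8*x
∂g/∂y = 2*z
∂g/∂z = 2*y
∇g at (2, 3, 1) = (16, 2, 6)
∇g · d = (16)(4) + (2)(2) + (6)(-2) = 56

56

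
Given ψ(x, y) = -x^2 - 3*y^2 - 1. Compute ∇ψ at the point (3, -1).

∂ψ/∂x = -2*x
∂ψ/∂y = -6*y
∇ψ = (-2*x, -6*y)
At (3, -1): (-6, 6).

(-6, 6)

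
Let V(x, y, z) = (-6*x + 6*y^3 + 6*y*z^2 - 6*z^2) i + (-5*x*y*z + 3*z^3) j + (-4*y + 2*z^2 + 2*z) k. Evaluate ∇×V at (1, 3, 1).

(∇×V)₁ = ∂V₃/∂y − ∂V₂/∂z = 5*x*y - 9*z^2 - 4
(∇×V)₂ = ∂V₁/∂z − ∂V₃/∂x = 12*y*z - 12*z
(∇×V)₃ = ∂V₂/∂x − ∂V₁/∂y = -18*y^2 - 5*y*z - 6*z^2
∇×V = (5*x*y - 9*z^2 - 4, 12*y*z - 12*z, -18*y^2 - 5*y*z - 6*z^2)
At (1, 3, 1): (2, 24, -183).

(2, 24, -183)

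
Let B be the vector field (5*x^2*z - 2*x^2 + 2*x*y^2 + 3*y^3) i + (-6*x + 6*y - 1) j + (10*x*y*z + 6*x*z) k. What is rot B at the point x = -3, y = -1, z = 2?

(∇×B)₁ = ∂B₃/∂y − ∂B₂/∂z = 10*x*z
(∇×B)₂ = ∂B₁/∂z − ∂B₃/∂x = 5*x^2 - 10*y*z - 6*z
(∇×B)₃ = ∂B₂/∂x − ∂B₁/∂y = -4*x*y - 9*y^2 - 6
∇×B = (10*x*z, 5*x^2 - 10*y*z - 6*z, -4*x*y - 9*y^2 - 6)
At (-3, -1, 2): (-60, 53, -27).

(-60, 53, -27)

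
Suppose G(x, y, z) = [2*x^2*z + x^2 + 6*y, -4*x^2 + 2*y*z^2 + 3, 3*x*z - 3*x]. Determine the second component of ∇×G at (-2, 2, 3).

2

(∇×G)_2 = ∂G₁/∂z − ∂G₃/∂x
= 2*x^2 − (3*z - 3)
= 2*x^2 - 3*z + 3
At (-2, 2, 3): 2.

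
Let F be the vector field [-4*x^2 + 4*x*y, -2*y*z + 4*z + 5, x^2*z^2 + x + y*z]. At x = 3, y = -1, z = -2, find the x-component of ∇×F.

-8

(∇×F)_1 = ∂F₃/∂y − ∂F₂/∂z
= z − (-2*y + 4)
= 2*y + z - 4
At (3, -1, -2): -8.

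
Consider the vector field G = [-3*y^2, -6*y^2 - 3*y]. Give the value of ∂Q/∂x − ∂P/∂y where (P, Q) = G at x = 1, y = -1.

-6

∂G₂/∂x = 0
∂G₁/∂y = -6*y
Scalar curl = 6*y
At (1, -1): -6.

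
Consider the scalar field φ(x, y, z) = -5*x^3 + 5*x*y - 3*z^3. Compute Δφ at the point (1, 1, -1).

-12

∂²φ/∂x² = -30*x
∂²φ/∂y² = 0
∂²φ/∂z² = -18*z
∇²φ = -30*x - 18*z
At (1, 1, -1): -12.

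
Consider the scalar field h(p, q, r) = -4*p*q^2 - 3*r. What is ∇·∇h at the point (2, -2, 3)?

-16

∂²h/∂p² = 0
∂²h/∂q² = -8*p
∂²h/∂r² = 0
∇²h = -8*p
At (2, -2, 3): -16.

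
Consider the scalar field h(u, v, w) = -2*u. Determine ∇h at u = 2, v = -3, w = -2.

(-2, 0, 0)

∂h/∂u = -2
∂h/∂v = 0
∂h/∂w = 0
∇h = (-2, 0, 0)
At (2, -3, -2): (-2, 0, 0).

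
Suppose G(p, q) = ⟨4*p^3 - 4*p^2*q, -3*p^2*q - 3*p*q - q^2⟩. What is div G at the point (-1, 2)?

24

∂G₁/∂p = 12*p^2 - 8*p*q
∂G₂/∂q = -3*p^2 - 3*p - 2*q
∇·G = 9*p^2 - 8*p*q - 3*p - 2*q
At (-1, 2): 24.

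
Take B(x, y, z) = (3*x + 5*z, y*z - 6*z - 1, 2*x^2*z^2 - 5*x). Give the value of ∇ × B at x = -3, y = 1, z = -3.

(∇×B)₁ = ∂B₃/∂y − ∂B₂/∂z = -y + 6
(∇×B)₂ = ∂B₁/∂z − ∂B₃/∂x = -4*x*z^2 + 10
(∇×B)₃ = ∂B₂/∂x − ∂B₁/∂y = 0
∇×B = (-y + 6, -4*x*z^2 + 10, 0)
At (-3, 1, -3): (5, 118, 0).

(5, 118, 0)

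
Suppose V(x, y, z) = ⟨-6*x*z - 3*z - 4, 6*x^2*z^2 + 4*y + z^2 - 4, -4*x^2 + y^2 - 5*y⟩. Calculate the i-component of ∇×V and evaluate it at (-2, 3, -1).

51

(∇×V)_1 = ∂V₃/∂y − ∂V₂/∂z
= 2*y - 5 − (12*x^2*z + 2*z)
= -12*x^2*z + 2*y - 2*z - 5
At (-2, 3, -1): 51.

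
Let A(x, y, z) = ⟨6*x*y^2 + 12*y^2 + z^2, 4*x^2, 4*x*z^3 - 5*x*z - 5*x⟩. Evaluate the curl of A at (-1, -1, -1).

(∇×A)₁ = ∂A₃/∂y − ∂A₂/∂z = 0
(∇×A)₂ = ∂A₁/∂z − ∂A₃/∂x = -4*z^3 + 7*z + 5
(∇×A)₃ = ∂A₂/∂x − ∂A₁/∂y = -12*x*y + 8*x - 24*y
∇×A = (0, -4*z^3 + 7*z + 5, -12*x*y + 8*x - 24*y)
At (-1, -1, -1): (0, 2, 4).

(0, 2, 4)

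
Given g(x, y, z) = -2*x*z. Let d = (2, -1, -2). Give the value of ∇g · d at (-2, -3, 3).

-20

∂g/∂x = -2*z
∂g/∂y = 0
∂g/∂z = -2*x
∇g at (-2, -3, 3) = (-6, 0, 4)
∇g · d = (-6)(2) + (0)(-1) + (4)(-2) = -20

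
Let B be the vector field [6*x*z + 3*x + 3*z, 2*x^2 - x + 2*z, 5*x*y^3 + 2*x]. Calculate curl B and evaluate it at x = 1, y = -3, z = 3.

(133, 142, 3)

(∇×B)₁ = ∂B₃/∂y − ∂B₂/∂z = 15*x*y^2 - 2
(∇×B)₂ = ∂B₁/∂z − ∂B₃/∂x = 6*x - 5*y^3 + 1
(∇×B)₃ = ∂B₂/∂x − ∂B₁/∂y = 4*x - 1
∇×B = (15*x*y^2 - 2, 6*x - 5*y^3 + 1, 4*x - 1)
At (1, -3, 3): (133, 142, 3).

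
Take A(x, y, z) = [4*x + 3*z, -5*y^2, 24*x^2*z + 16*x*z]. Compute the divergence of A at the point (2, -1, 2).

142

∂A₁/∂x = 4
∂A₂/∂y = -10*y
∂A₃/∂z = 24*x^2 + 16*x
∇·A = 24*x^2 + 16*x - 10*y + 4
At (2, -1, 2): 142.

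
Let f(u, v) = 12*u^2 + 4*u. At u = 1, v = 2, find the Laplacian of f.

∂²f/∂u² = 24
∂²f/∂v² = 0
∇²f = 24
At (1, 2): 24.

24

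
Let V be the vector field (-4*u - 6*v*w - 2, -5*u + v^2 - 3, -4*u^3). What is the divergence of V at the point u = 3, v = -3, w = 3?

-10

∂V₁/∂u = -4
∂V₂/∂v = 2*v
∂V₃/∂w = 0
∇·V = 2*v - 4
At (3, -3, 3): -10.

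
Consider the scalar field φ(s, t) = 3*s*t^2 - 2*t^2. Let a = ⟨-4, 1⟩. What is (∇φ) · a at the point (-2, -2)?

∂φ/∂s = 3*t^2
∂φ/∂t = 6*s*t - 4*t
∇φ at (-2, -2) = (12, 32)
∇φ · a = (12)(-4) + (32)(1) = -16

-16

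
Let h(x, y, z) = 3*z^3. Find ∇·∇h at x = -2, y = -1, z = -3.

∂²h/∂x² = 0
∂²h/∂y² = 0
∂²h/∂z² = 18*z
∇²h = 18*z
At (-2, -1, -3): -54.

-54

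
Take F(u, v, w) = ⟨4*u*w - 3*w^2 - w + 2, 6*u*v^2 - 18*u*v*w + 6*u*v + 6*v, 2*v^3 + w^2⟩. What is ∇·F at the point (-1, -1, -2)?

-36

∂F₁/∂u = 4*w
∂F₂/∂v = 12*u*v - 18*u*w + 6*u + 6
∂F₃/∂w = 2*w
∇·F = 12*u*v - 18*u*w + 6*u + 6*w + 6
At (-1, -1, -2): -36.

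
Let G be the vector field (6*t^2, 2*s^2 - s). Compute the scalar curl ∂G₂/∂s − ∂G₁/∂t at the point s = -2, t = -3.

∂G₂/∂s = 4*s - 1
∂G₁/∂t = 12*t
Scalar curl = 4*s - 12*t - 1
At (-2, -3): 27.

27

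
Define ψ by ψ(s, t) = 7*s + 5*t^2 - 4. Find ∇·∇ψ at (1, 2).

∂²ψ/∂s² = 0
∂²ψ/∂t² = 10
∇²ψ = 10
At (1, 2): 10.

10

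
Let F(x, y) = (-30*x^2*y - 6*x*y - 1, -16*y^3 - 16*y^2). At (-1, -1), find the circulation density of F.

24

∂F₂/∂x = 0
∂F₁/∂y = -30*x^2 - 6*x
Scalar curl = 30*x^2 + 6*x
At (-1, -1): 24.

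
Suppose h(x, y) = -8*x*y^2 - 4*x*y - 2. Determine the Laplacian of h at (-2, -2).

32

∂²h/∂x² = 0
∂²h/∂y² = -16*x
∇²h = -16*x
At (-2, -2): 32.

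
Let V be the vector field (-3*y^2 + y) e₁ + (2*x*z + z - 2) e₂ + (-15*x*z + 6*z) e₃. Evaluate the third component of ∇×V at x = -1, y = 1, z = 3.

11

(∇×V)_3 = ∂V₂/∂x − ∂V₁/∂y
= 2*z − (-6*y + 1)
= 6*y + 2*z - 1
At (-1, 1, 3): 11.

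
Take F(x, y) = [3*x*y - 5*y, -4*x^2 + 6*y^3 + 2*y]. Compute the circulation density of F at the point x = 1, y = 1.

-6

∂F₂/∂x = -8*x
∂F₁/∂y = 3*x - 5
Scalar curl = -11*x + 5
At (1, 1): -6.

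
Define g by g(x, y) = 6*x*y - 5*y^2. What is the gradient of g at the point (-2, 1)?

∂g/∂x = 6*y
∂g/∂y = 6*x - 10*y
∇g = (6*y, 6*x - 10*y)
At (-2, 1): (6, -22).

(6, -22)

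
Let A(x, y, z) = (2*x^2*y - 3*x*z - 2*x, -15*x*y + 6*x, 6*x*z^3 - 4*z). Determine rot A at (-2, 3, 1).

(0, 0, -47)

(∇×A)₁ = ∂A₃/∂y − ∂A₂/∂z = 0
(∇×A)₂ = ∂A₁/∂z − ∂A₃/∂x = -3*x - 6*z^3
(∇×A)₃ = ∂A₂/∂x − ∂A₁/∂y = -2*x^2 - 15*y + 6
∇×A = (0, -3*x - 6*z^3, -2*x^2 - 15*y + 6)
At (-2, 3, 1): (0, 0, -47).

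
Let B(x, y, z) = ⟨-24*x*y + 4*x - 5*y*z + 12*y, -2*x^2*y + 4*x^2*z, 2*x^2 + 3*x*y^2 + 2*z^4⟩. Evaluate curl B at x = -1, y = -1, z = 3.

(2, 6, -49)

(∇×B)₁ = ∂B₃/∂y − ∂B₂/∂z = -4*x^2 + 6*x*y
(∇×B)₂ = ∂B₁/∂z − ∂B₃/∂x = -4*x - 3*y^2 - 5*y
(∇×B)₃ = ∂B₂/∂x − ∂B₁/∂y = -4*x*y + 8*x*z + 24*x + 5*z - 12
∇×B = (-4*x^2 + 6*x*y, -4*x - 3*y^2 - 5*y, -4*x*y + 8*x*z + 24*x + 5*z - 12)
At (-1, -1, 3): (2, 6, -49).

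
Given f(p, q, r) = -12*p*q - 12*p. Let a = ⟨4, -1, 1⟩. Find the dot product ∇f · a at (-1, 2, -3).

-156

∂f/∂p = -12*q - 12
∂f/∂q = -12*p
∂f/∂r = 0
∇f at (-1, 2, -3) = (-36, 12, 0)
∇f · a = (-36)(4) + (12)(-1) + (0)(1) = -156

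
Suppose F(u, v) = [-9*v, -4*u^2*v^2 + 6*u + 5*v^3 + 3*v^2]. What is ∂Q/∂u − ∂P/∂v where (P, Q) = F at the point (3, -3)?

-201

∂F₂/∂u = -8*u*v^2 + 6
∂F₁/∂v = -9
Scalar curl = -8*u*v^2 + 15
At (3, -3): -201.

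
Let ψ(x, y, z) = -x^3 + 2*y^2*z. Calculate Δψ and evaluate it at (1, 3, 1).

∂²ψ/∂x² = -6*x
∂²ψ/∂y² = 4*z
∂²ψ/∂z² = 0
∇²ψ = -6*x + 4*z
At (1, 3, 1): -2.

-2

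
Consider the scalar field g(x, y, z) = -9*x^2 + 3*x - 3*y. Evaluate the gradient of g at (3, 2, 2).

∂g/∂x = -18*x + 3
∂g/∂y = -3
∂g/∂z = 0
∇g = (-18*x + 3, -3, 0)
At (3, 2, 2): (-51, -3, 0).

(-51, -3, 0)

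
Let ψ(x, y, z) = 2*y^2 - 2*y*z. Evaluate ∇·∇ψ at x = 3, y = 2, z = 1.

4

∂²ψ/∂x² = 0
∂²ψ/∂y² = 4
∂²ψ/∂z² = 0
∇²ψ = 4
At (3, 2, 1): 4.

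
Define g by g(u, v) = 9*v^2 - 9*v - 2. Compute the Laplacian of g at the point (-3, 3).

∂²g/∂u² = 0
∂²g/∂v² = 18
∇²g = 18
At (-3, 3): 18.

18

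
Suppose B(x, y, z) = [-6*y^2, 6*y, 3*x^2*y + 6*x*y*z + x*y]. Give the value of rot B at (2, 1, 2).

(∇×B)₁ = ∂B₃/∂y − ∂B₂/∂z = 3*x^2 + 6*x*z + x
(∇×B)₂ = ∂B₁/∂z − ∂B₃/∂x = -6*x*y - 6*y*z - y
(∇×B)₃ = ∂B₂/∂x − ∂B₁/∂y = 12*y
∇×B = (3*x^2 + 6*x*z + x, -6*x*y - 6*y*z - y, 12*y)
At (2, 1, 2): (38, -25, 12).

(38, -25, 12)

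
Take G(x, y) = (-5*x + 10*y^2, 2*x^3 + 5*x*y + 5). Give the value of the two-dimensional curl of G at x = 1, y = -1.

21

∂G₂/∂x = 6*x^2 + 5*y
∂G₁/∂y = 20*y
Scalar curl = 6*x^2 - 15*y
At (1, -1): 21.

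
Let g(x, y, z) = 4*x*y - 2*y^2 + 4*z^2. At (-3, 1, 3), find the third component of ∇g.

24

(∇g)_3 = ∂g/∂z = 8*z
At (-3, 1, 3): 24.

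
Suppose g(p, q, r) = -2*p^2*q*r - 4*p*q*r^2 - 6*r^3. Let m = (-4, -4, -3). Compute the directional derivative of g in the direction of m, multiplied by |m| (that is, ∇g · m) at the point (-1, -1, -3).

∂g/∂p = -4*p*q*r - 4*q*r^2
∂g/∂q = -2*p^2*r - 4*p*r^2
∂g/∂r = -2*p^2*q - 8*p*q*r - 18*r^2
∇g at (-1, -1, -3) = (48, 42, -136)
∇g · m = (48)(-4) + (42)(-4) + (-136)(-3) = 48

48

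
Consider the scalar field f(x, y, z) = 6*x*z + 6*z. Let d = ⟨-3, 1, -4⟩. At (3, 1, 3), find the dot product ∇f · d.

∂f/∂x = 6*z
∂f/∂y = 0
∂f/∂z = 6*x + 6
∇f at (3, 1, 3) = (18, 0, 24)
∇f · d = (18)(-3) + (0)(1) + (24)(-4) = -150

-150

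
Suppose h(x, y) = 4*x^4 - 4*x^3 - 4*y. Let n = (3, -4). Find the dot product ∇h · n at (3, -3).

988

∂h/∂x = 16*x^3 - 12*x^2
∂h/∂y = -4
∇h at (3, -3) = (324, -4)
∇h · n = (324)(3) + (-4)(-4) = 988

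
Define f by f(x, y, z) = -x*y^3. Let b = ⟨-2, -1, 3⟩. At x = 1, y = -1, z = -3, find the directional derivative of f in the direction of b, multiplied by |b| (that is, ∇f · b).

1

∂f/∂x = -y^3
∂f/∂y = -3*x*y^2
∂f/∂z = 0
∇f at (1, -1, -3) = (1, -3, 0)
∇f · b = (1)(-2) + (-3)(-1) + (0)(3) = 1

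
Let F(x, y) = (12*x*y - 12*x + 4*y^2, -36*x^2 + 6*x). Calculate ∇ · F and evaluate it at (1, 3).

24

∂F₁/∂x = 12*y - 12
∂F₂/∂y = 0
∇·F = 12*y - 12
At (1, 3): 24.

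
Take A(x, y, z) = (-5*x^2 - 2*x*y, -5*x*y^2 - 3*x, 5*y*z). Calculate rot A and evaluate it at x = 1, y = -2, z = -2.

(∇×A)₁ = ∂A₃/∂y − ∂A₂/∂z = 5*z
(∇×A)₂ = ∂A₁/∂z − ∂A₃/∂x = 0
(∇×A)₃ = ∂A₂/∂x − ∂A₁/∂y = 2*x - 5*y^2 - 3
∇×A = (5*z, 0, 2*x - 5*y^2 - 3)
At (1, -2, -2): (-10, 0, -21).

(-10, 0, -21)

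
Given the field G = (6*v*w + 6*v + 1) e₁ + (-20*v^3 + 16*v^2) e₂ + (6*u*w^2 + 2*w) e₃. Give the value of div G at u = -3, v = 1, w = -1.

∂G₁/∂u = 0
∂G₂/∂v = -60*v^2 + 32*v
∂G₃/∂w = 12*u*w + 2
∇·G = 12*u*w - 60*v^2 + 32*v + 2
At (-3, 1, -1): 10.

10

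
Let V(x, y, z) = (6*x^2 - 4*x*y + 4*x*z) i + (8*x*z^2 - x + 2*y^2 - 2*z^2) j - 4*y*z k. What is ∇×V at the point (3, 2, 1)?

(-48, 12, 19)

(∇×V)₁ = ∂V₃/∂y − ∂V₂/∂z = -16*x*z
(∇×V)₂ = ∂V₁/∂z − ∂V₃/∂x = 4*x
(∇×V)₃ = ∂V₂/∂x − ∂V₁/∂y = 4*x + 8*z^2 - 1
∇×V = (-16*x*z, 4*x, 4*x + 8*z^2 - 1)
At (3, 2, 1): (-48, 12, 19).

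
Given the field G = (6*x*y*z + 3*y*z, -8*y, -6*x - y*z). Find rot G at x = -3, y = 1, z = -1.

(1, -9, -15)

(∇×G)₁ = ∂G₃/∂y − ∂G₂/∂z = -z
(∇×G)₂ = ∂G₁/∂z − ∂G₃/∂x = 6*x*y + 3*y + 6
(∇×G)₃ = ∂G₂/∂x − ∂G₁/∂y = -6*x*z - 3*z
∇×G = (-z, 6*x*y + 3*y + 6, -6*x*z - 3*z)
At (-3, 1, -1): (1, -9, -15).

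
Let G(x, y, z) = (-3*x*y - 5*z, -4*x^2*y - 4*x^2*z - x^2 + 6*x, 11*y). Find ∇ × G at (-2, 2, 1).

(27, -5, 52)

(∇×G)₁ = ∂G₃/∂y − ∂G₂/∂z = 4*x^2 + 11
(∇×G)₂ = ∂G₁/∂z − ∂G₃/∂x = -5
(∇×G)₃ = ∂G₂/∂x − ∂G₁/∂y = -8*x*y - 8*x*z + x + 6
∇×G = (4*x^2 + 11, -5, -8*x*y - 8*x*z + x + 6)
At (-2, 2, 1): (27, -5, 52).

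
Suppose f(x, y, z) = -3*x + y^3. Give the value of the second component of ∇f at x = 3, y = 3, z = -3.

27

(∇f)_2 = ∂f/∂y = 3*y^2
At (3, 3, -3): 27.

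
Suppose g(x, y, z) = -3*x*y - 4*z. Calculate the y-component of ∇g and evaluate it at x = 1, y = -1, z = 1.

(∇g)_2 = ∂g/∂y = -3*x
At (1, -1, 1): -3.

-3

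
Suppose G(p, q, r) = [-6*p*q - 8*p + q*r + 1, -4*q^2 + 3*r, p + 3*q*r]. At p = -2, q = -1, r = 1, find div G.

∂G₁/∂p = -6*q - 8
∂G₂/∂q = -8*q
∂G₃/∂r = 3*q
∇·G = -11*q - 8
At (-2, -1, 1): 3.

3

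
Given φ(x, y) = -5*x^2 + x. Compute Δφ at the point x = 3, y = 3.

∂²φ/∂x² = -10
∂²φ/∂y² = 0
∇²φ = -10
At (3, 3): -10.

-10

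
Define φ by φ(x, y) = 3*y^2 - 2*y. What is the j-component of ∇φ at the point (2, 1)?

4

(∇φ)_2 = ∂φ/∂y = 6*y - 2
At (2, 1): 4.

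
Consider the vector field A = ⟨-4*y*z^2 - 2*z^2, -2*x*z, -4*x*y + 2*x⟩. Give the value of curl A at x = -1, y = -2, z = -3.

(∇×A)₁ = ∂A₃/∂y − ∂A₂/∂z = -2*x
(∇×A)₂ = ∂A₁/∂z − ∂A₃/∂x = -8*y*z + 4*y - 4*z - 2
(∇×A)₃ = ∂A₂/∂x − ∂A₁/∂y = 4*z^2 - 2*z
∇×A = (-2*x, -8*y*z + 4*y - 4*z - 2, 4*z^2 - 2*z)
At (-1, -2, -3): (2, -46, 42).

(2, -46, 42)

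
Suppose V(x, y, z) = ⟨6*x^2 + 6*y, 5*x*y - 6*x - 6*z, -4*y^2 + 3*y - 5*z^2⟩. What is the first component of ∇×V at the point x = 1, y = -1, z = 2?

(∇×V)_1 = ∂V₃/∂y − ∂V₂/∂z
= -8*y + 3 − (-6)
= -8*y + 9
At (1, -1, 2): 17.

17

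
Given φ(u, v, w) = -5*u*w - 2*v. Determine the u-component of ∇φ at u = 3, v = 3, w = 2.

-10

(∇φ)_1 = ∂φ/∂u = -5*w
At (3, 3, 2): -10.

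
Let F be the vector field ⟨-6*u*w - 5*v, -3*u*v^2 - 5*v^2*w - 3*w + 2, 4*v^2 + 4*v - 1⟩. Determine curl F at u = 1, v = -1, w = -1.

(∇×F)₁ = ∂F₃/∂v − ∂F₂/∂w = 5*v^2 + 8*v + 7
(∇×F)₂ = ∂F₁/∂w − ∂F₃/∂u = -6*u
(∇×F)₃ = ∂F₂/∂u − ∂F₁/∂v = -3*v^2 + 5
∇×F = (5*v^2 + 8*v + 7, -6*u, -3*v^2 + 5)
At (1, -1, -1): (4, -6, 2).

(4, -6, 2)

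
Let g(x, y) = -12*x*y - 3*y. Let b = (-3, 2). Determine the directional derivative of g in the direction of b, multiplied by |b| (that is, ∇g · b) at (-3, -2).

∂g/∂x = -12*y
∂g/∂y = -12*x - 3
∇g at (-3, -2) = (24, 33)
∇g · b = (24)(-3) + (33)(2) = -6

-6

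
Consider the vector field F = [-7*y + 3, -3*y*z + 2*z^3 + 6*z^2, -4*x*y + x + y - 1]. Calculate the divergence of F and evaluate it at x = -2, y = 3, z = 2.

∂F₁/∂x = 0
∂F₂/∂y = -3*z
∂F₃/∂z = 0
∇·F = -3*z
At (-2, 3, 2): -6.

-6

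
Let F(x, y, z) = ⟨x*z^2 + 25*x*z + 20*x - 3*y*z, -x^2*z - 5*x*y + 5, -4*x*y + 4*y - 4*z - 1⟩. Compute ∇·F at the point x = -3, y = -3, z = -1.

∂F₁/∂x = z^2 + 25*z + 20
∂F₂/∂y = -5*x
∂F₃/∂z = -4
∇·F = -5*x + z^2 + 25*z + 16
At (-3, -3, -1): 7.

7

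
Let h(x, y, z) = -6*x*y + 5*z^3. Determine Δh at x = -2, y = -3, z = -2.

∂²h/∂x² = 0
∂²h/∂y² = 0
∂²h/∂z² = 30*z
∇²h = 30*z
At (-2, -3, -2): -60.

-60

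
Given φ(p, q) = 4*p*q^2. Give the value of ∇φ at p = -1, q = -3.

(36, 24)

∂φ/∂p = 4*q^2
∂φ/∂q = 8*p*q
∇φ = (4*q^2, 8*p*q)
At (-1, -3): (36, 24).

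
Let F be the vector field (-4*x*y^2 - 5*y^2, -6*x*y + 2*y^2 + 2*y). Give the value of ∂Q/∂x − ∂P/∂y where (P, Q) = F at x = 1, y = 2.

24

∂F₂/∂x = -6*y
∂F₁/∂y = -8*x*y - 10*y
Scalar curl = 8*x*y + 4*y
At (1, 2): 24.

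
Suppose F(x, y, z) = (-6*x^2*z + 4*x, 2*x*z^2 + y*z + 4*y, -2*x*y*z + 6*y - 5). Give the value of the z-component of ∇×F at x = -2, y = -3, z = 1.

2

(∇×F)_3 = ∂F₂/∂x − ∂F₁/∂y
= 2*z^2 − (0)
= 2*z^2
At (-2, -3, 1): 2.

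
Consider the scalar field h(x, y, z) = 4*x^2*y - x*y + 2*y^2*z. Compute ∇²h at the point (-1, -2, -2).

-24

∂²h/∂x² = 8*y
∂²h/∂y² = 4*z
∂²h/∂z² = 0
∇²h = 8*y + 4*z
At (-1, -2, -2): -24.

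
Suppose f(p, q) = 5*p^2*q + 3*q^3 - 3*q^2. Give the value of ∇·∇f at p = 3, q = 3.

78

∂²f/∂p² = 10*q
∂²f/∂q² = 6*(3*q - 1)
∇²f = 28*q - 6
At (3, 3): 78.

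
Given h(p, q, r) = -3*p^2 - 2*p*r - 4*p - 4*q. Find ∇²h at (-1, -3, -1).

-6

∂²h/∂p² = -6
∂²h/∂q² = 0
∂²h/∂r² = 0
∇²h = -6
At (-1, -3, -1): -6.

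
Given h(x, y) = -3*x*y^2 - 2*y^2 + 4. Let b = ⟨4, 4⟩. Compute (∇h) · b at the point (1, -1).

28

∂h/∂x = -3*y^2
∂h/∂y = -6*x*y - 4*y
∇h at (1, -1) = (-3, 10)
∇h · b = (-3)(4) + (10)(4) = 28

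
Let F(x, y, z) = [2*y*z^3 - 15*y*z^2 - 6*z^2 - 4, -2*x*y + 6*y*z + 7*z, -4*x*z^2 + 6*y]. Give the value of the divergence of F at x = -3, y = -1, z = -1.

-24

∂F₁/∂x = 0
∂F₂/∂y = -2*x + 6*z
∂F₃/∂z = -8*x*z
∇·F = -8*x*z - 2*x + 6*z
At (-3, -1, -1): -24.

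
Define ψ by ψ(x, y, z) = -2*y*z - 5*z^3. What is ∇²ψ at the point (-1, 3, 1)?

-30

∂²ψ/∂x² = 0
∂²ψ/∂y² = 0
∂²ψ/∂z² = -30*z
∇²ψ = -30*z
At (-1, 3, 1): -30.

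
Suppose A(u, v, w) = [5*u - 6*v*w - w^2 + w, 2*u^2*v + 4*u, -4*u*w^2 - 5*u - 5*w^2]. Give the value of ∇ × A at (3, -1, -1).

(0, 18, -14)

(∇×A)₁ = ∂A₃/∂v − ∂A₂/∂w = 0
(∇×A)₂ = ∂A₁/∂w − ∂A₃/∂u = -6*v + 4*w^2 - 2*w + 6
(∇×A)₃ = ∂A₂/∂u − ∂A₁/∂v = 4*u*v + 6*w + 4
∇×A = (0, -6*v + 4*w^2 - 2*w + 6, 4*u*v + 6*w + 4)
At (3, -1, -1): (0, 18, -14).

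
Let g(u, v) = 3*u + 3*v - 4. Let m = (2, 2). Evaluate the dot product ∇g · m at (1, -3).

∂g/∂u = 3
∂g/∂v = 3
∇g at (1, -3) = (3, 3)
∇g · m = (3)(2) + (3)(2) = 12

12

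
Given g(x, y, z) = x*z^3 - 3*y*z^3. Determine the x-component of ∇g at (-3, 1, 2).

8

(∇g)_1 = ∂g/∂x = z^3
At (-3, 1, 2): 8.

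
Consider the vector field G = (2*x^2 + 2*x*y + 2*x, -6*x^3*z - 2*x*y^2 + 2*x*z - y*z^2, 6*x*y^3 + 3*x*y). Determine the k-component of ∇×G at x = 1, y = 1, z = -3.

(∇×G)_3 = ∂G₂/∂x − ∂G₁/∂y
= -18*x^2*z - 2*y^2 + 2*z − (2*x)
= -18*x^2*z - 2*x - 2*y^2 + 2*z
At (1, 1, -3): 44.

44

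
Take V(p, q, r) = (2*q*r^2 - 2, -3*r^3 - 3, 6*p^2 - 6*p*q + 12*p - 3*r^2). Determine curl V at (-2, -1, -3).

(∇×V)₁ = ∂V₃/∂q − ∂V₂/∂r = -6*p + 9*r^2
(∇×V)₂ = ∂V₁/∂r − ∂V₃/∂p = -12*p + 4*q*r + 6*q - 12
(∇×V)₃ = ∂V₂/∂p − ∂V₁/∂q = -2*r^2
∇×V = (-6*p + 9*r^2, -12*p + 4*q*r + 6*q - 12, -2*r^2)
At (-2, -1, -3): (93, 18, -18).

(93, 18, -18)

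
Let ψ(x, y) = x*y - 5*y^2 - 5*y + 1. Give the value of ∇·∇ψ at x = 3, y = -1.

∂²ψ/∂x² = 0
∂²ψ/∂y² = -10
∇²ψ = -10
At (3, -1): -10.

-10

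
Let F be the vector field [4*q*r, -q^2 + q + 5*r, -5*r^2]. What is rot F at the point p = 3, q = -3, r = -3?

(-5, -12, 12)

(∇×F)₁ = ∂F₃/∂q − ∂F₂/∂r = -5
(∇×F)₂ = ∂F₁/∂r − ∂F₃/∂p = 4*q
(∇×F)₃ = ∂F₂/∂p − ∂F₁/∂q = -4*r
∇×F = (-5, 4*q, -4*r)
At (3, -3, -3): (-5, -12, 12).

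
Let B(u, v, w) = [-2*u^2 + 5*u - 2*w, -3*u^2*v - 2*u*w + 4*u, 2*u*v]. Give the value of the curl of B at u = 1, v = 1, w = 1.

(∇×B)₁ = ∂B₃/∂v − ∂B₂/∂w = 4*u
(∇×B)₂ = ∂B₁/∂w − ∂B₃/∂u = -2*v - 2
(∇×B)₃ = ∂B₂/∂u − ∂B₁/∂v = -6*u*v - 2*w + 4
∇×B = (4*u, -2*v - 2, -6*u*v - 2*w + 4)
At (1, 1, 1): (4, -4, -4).

(4, -4, -4)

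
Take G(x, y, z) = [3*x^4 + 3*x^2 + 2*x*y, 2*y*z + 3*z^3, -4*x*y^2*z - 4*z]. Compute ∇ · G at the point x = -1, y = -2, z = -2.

-14

∂G₁/∂x = 12*x^3 + 6*x + 2*y
∂G₂/∂y = 2*z
∂G₃/∂z = -4*x*y^2 - 4
∇·G = 12*x^3 - 4*x*y^2 + 6*x + 2*y + 2*z - 4
At (-1, -2, -2): -14.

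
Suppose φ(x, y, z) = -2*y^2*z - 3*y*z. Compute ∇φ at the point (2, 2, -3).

(0, 33, -14)

∂φ/∂x = 0
∂φ/∂y = -4*y*z - 3*z
∂φ/∂z = -2*y^2 - 3*y
∇φ = (0, -4*y*z - 3*z, -2*y^2 - 3*y)
At (2, 2, -3): (0, 33, -14).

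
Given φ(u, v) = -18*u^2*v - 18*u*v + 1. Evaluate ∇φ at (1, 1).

∂φ/∂u = -36*u*v - 18*v
∂φ/∂v = -18*u^2 - 18*u
∇φ = (-36*u*v - 18*v, -18*u^2 - 18*u)
At (1, 1): (-54, -36).

(-54, -36)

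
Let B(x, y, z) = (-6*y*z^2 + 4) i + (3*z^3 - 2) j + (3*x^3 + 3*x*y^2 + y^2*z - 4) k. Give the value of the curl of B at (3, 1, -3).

(-69, -48, 54)

(∇×B)₁ = ∂B₃/∂y − ∂B₂/∂z = 6*x*y + 2*y*z - 9*z^2
(∇×B)₂ = ∂B₁/∂z − ∂B₃/∂x = -9*x^2 - 3*y^2 - 12*y*z
(∇×B)₃ = ∂B₂/∂x − ∂B₁/∂y = 6*z^2
∇×B = (6*x*y + 2*y*z - 9*z^2, -9*x^2 - 3*y^2 - 12*y*z, 6*z^2)
At (3, 1, -3): (-69, -48, 54).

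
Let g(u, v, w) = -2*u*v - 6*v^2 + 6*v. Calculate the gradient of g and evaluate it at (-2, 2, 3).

(-4, -14, 0)

∂g/∂u = -2*v
∂g/∂v = -2*u - 12*v + 6
∂g/∂w = 0
∇g = (-2*v, -2*u - 12*v + 6, 0)
At (-2, 2, 3): (-4, -14, 0).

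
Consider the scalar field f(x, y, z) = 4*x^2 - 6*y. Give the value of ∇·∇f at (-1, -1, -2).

8

∂²f/∂x² = 8
∂²f/∂y² = 0
∂²f/∂z² = 0
∇²f = 8
At (-1, -1, -2): 8.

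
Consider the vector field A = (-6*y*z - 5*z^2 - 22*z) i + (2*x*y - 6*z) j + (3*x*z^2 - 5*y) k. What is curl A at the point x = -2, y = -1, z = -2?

(∇×A)₁ = ∂A₃/∂y − ∂A₂/∂z = 1
(∇×A)₂ = ∂A₁/∂z − ∂A₃/∂x = -6*y - 3*z^2 - 10*z - 22
(∇×A)₃ = ∂A₂/∂x − ∂A₁/∂y = 2*y + 6*z
∇×A = (1, -6*y - 3*z^2 - 10*z - 22, 2*y + 6*z)
At (-2, -1, -2): (1, -8, -14).

(1, -8, -14)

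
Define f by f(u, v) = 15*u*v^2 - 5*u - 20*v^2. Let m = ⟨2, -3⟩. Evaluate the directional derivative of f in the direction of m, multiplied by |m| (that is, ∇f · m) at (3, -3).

710

∂f/∂u = 15*v^2 - 5
∂f/∂v = 30*u*v - 40*v
∇f at (3, -3) = (130, -150)
∇f · m = (130)(2) + (-150)(-3) = 710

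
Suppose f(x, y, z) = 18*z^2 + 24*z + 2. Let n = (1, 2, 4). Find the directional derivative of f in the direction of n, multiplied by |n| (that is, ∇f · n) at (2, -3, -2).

-192

∂f/∂x = 0
∂f/∂y = 0
∂f/∂z = 36*z + 24
∇f at (2, -3, -2) = (0, 0, -48)
∇f · n = (0)(1) + (0)(2) + (-48)(4) = -192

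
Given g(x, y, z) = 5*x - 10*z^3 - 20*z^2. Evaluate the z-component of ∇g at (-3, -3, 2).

-200

(∇g)_3 = ∂g/∂z = -30*z^2 - 40*z
At (-3, -3, 2): -200.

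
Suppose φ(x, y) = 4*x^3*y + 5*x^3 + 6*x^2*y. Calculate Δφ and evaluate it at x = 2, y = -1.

0

∂²φ/∂x² = 6*(4*x*y + 5*x + 2*y)
∂²φ/∂y² = 0
∇²φ = 24*x*y + 30*x + 12*y
At (2, -1): 0.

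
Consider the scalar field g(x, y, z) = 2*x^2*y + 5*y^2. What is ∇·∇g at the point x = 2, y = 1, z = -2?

14

∂²g/∂x² = 4*y
∂²g/∂y² = 10
∂²g/∂z² = 0
∇²g = 4*y + 10
At (2, 1, -2): 14.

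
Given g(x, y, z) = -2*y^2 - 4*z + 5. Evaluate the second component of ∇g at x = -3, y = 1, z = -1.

(∇g)_2 = ∂g/∂y = -4*y
At (-3, 1, -1): -4.

-4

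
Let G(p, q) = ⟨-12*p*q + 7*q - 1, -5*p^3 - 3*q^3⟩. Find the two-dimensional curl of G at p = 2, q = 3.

∂G₂/∂p = -15*p^2
∂G₁/∂q = -12*p + 7
Scalar curl = -15*p^2 + 12*p - 7
At (2, 3): -43.

-43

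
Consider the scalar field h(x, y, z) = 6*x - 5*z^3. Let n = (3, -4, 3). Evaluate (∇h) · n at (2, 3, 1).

-27

∂h/∂x = 6
∂h/∂y = 0
∂h/∂z = -15*z^2
∇h at (2, 3, 1) = (6, 0, -15)
∇h · n = (6)(3) + (0)(-4) + (-15)(3) = -27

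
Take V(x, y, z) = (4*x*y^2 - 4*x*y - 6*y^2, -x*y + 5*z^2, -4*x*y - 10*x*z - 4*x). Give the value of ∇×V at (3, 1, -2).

(∇×V)₁ = ∂V₃/∂y − ∂V₂/∂z = -4*x - 10*z
(∇×V)₂ = ∂V₁/∂z − ∂V₃/∂x = 4*y + 10*z + 4
(∇×V)₃ = ∂V₂/∂x − ∂V₁/∂y = -8*x*y + 4*x + 11*y
∇×V = (-4*x - 10*z, 4*y + 10*z + 4, -8*x*y + 4*x + 11*y)
At (3, 1, -2): (8, -12, -1).

(8, -12, -1)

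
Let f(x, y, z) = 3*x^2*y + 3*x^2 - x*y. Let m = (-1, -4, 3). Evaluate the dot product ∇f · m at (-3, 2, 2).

∂f/∂x = 6*x*y + 6*x - y
∂f/∂y = 3*x^2 - x
∂f/∂z = 0
∇f at (-3, 2, 2) = (-56, 30, 0)
∇f · m = (-56)(-1) + (30)(-4) + (0)(3) = -64

-64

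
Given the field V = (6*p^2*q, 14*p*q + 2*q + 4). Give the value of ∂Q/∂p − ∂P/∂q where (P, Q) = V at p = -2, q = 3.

18

∂V₂/∂p = 14*q
∂V₁/∂q = 6*p^2
Scalar curl = -6*p^2 + 14*q
At (-2, 3): 18.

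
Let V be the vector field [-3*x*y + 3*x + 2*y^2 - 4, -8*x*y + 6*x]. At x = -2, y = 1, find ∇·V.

∂V₁/∂x = -3*y + 3
∂V₂/∂y = -8*x
∇·V = -8*x - 3*y + 3
At (-2, 1): 16.

16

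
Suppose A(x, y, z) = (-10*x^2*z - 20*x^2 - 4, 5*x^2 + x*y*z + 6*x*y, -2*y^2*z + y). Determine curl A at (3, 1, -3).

(10, -90, 33)

(∇×A)₁ = ∂A₃/∂y − ∂A₂/∂z = -x*y - 4*y*z + 1
(∇×A)₂ = ∂A₁/∂z − ∂A₃/∂x = -10*x^2
(∇×A)₃ = ∂A₂/∂x − ∂A₁/∂y = 10*x + y*z + 6*y
∇×A = (-x*y - 4*y*z + 1, -10*x^2, 10*x + y*z + 6*y)
At (3, 1, -3): (10, -90, 33).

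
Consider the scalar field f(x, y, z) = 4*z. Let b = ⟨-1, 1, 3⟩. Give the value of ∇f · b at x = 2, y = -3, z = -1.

12

∂f/∂x = 0
∂f/∂y = 0
∂f/∂z = 4
∇f at (2, -3, -1) = (0, 0, 4)
∇f · b = (0)(-1) + (0)(1) + (4)(3) = 12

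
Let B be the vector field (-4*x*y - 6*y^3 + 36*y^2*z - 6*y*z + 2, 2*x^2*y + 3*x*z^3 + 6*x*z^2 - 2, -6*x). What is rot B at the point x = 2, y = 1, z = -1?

(6, 36, 103)

(∇×B)₁ = ∂B₃/∂y − ∂B₂/∂z = -9*x*z^2 - 12*x*z
(∇×B)₂ = ∂B₁/∂z − ∂B₃/∂x = 36*y^2 - 6*y + 6
(∇×B)₃ = ∂B₂/∂x − ∂B₁/∂y = 4*x*y + 4*x + 18*y^2 - 72*y*z + 3*z^3 + 6*z^2 + 6*z
∇×B = (-9*x*z^2 - 12*x*z, 36*y^2 - 6*y + 6, 4*x*y + 4*x + 18*y^2 - 72*y*z + 3*z^3 + 6*z^2 + 6*z)
At (2, 1, -1): (6, 36, 103).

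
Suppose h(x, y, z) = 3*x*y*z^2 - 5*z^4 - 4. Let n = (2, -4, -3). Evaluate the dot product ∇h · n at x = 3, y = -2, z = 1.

∂h/∂x = 3*y*z^2
∂h/∂y = 3*x*z^2
∂h/∂z = 6*x*y*z - 20*z^3
∇h at (3, -2, 1) = (-6, 9, -56)
∇h · n = (-6)(2) + (9)(-4) + (-56)(-3) = 120

120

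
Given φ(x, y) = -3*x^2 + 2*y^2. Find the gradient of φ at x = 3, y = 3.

∂φ/∂x = -6*x
∂φ/∂y = 4*y
∇φ = (-6*x, 4*y)
At (3, 3): (-18, 12).

(-18, 12)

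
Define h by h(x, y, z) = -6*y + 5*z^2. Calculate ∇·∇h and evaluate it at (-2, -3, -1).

∂²h/∂x² = 0
∂²h/∂y² = 0
∂²h/∂z² = 10
∇²h = 10
At (-2, -3, -1): 10.

10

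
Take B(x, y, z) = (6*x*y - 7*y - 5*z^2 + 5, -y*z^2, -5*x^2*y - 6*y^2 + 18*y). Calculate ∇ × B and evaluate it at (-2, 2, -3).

(-38, -10, 19)

(∇×B)₁ = ∂B₃/∂y − ∂B₂/∂z = -5*x^2 + 2*y*z - 12*y + 18
(∇×B)₂ = ∂B₁/∂z − ∂B₃/∂x = 10*x*y - 10*z
(∇×B)₃ = ∂B₂/∂x − ∂B₁/∂y = -6*x + 7
∇×B = (-5*x^2 + 2*y*z - 12*y + 18, 10*x*y - 10*z, -6*x + 7)
At (-2, 2, -3): (-38, -10, 19).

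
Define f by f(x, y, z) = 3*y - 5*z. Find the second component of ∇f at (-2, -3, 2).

(∇f)_2 = ∂f/∂y = 3
At (-2, -3, 2): 3.

3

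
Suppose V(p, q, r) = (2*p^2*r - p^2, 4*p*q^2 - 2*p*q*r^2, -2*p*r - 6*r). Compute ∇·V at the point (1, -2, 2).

-26

∂V₁/∂p = 4*p*r - 2*p
∂V₂/∂q = 8*p*q - 2*p*r^2
∂V₃/∂r = -2*p - 6
∇·V = 8*p*q - 2*p*r^2 + 4*p*r - 4*p - 6
At (1, -2, 2): -26.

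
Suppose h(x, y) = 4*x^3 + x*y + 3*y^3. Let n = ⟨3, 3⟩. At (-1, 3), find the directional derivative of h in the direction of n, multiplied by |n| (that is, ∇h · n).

285

∂h/∂x = 12*x^2 + y
∂h/∂y = x + 9*y^2
∇h at (-1, 3) = (15, 80)
∇h · n = (15)(3) + (80)(3) = 285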